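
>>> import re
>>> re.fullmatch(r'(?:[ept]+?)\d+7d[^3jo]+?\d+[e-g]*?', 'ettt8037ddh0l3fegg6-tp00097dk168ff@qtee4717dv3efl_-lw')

None

`re.fullmatch` requires the pattern to consume the entire string.
Here the string isn't matched end-to-end, so the call returns None.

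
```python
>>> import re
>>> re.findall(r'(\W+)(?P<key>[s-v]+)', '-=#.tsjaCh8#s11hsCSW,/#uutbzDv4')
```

[('-=#.', 'ts'), ('#', 's'), (',/#', 'uut')]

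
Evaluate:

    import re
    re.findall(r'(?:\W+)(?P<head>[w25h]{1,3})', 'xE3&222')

['222']

Pattern: one or more of a non-word character (non-capturing group); then 1 to 3 of one of [w25h] (captured as 'head').
Walking the string: at [3:7] match '&222', group 1 = '222'.
With a single group, `findall` returns only what that group captured — 1 item.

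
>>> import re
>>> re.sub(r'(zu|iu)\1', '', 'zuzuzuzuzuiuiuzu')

A backreference is literal: `\1` must see the identical characters the first group matched.
Matches: at [0:4] → 'zuzu'; at [4:8] → 'zuzu'; at [10:14] → 'iuiu'.
Each match is replaced by ''.

'zuzu'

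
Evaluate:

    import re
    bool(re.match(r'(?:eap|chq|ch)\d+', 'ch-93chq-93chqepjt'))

False

`re.match` only tries the pattern at the start of the string.
Here the string doesn't start with a match, so the call returns None, and `bool(None)` is False.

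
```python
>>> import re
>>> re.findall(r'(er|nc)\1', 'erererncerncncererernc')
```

['er', 'nc', 'er']

A backreference is literal: `\1` must see the identical characters the first group matched.
One capturing group, so `findall` returns just the captured substring from each match — 3 in all.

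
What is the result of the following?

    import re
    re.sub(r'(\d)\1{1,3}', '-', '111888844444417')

'----17'

The backreference `\1` re-matches whatever the first group consumed, character for character.
Matches: at [0:3] → '111'; at [3:7] → '8888'; at [7:11] → '4444'; at [11:13] → '44'.
`sub` substitutes '-' at each match site.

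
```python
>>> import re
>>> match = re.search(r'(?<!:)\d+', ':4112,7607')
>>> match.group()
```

'112'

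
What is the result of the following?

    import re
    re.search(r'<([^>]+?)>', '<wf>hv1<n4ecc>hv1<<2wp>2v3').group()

Unlike `match`, `search` isn't anchored — it looks for the pattern anywhere in the string.
The match spans [0:4] → '<wf>'.
Captured: group 1 = 'wf'.

'<wf>'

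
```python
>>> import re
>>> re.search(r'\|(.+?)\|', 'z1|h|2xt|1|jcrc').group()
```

'|h|'

`search` walks the string left to right and returns the first match it finds.
The match spans [2:5] → '|h|'.
Captured: group 1 = 'h'.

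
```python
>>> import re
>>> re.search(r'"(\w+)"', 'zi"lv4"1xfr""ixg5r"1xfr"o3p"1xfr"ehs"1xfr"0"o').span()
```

(2, 7)

The match spans [2:7] → '"lv4"'.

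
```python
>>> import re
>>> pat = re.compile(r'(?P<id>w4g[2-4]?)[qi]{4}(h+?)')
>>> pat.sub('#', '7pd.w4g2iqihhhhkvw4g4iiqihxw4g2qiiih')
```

'7pd.w4g2iqihhhhkv#x#'

Every occurrence is swapped for '#'.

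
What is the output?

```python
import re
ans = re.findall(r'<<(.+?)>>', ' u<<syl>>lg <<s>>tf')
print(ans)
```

['syl', 's']

A non-greedy quantifier consumes as few characters as it can — just enough that the remainder of the pattern still matches from where it stops; whatever follows it matches normally.
`findall` collects group 1 from each match (2 total).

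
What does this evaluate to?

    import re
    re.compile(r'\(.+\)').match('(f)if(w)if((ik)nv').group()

With `match`, the pattern is implicitly anchored at the beginning.
The match spans [0:15] → '(f)if(w)if((ik)'.

'(f)if(w)if((ik)'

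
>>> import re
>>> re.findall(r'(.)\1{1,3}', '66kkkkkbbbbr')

['6', 'k', 'b']

`\1` is not a pattern — it's the concrete string captured by group 1, re-applied verbatim.
Scanning left to right: at [0:2] match '66', group 1 = '6'; at [2:6] match 'kkkk', group 1 = 'k'; at [7:11] match 'bbbb', group 1 = 'b'.
`findall` collects group 1 from each match (3 total).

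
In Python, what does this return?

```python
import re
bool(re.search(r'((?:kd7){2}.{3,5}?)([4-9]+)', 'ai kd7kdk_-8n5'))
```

The pattern matches the literal 'kd7' repeated 2 times, then 3 to 5 of any character (lazy) (captured); then one or more of a character in [4-9] (captured).
Unlike `match`, `search` isn't anchored — it looks for the pattern anywhere in the string.
Here no position works, so the call returns None, and `bool(None)` is False.

False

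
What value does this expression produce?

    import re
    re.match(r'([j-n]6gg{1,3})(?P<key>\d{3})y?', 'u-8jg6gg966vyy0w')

None

`match` is anchored at position 0; if the pattern doesn't fit there, it returns None.
Here the string doesn't start with a match, so the call returns None.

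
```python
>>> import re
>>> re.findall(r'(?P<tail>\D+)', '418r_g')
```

Pattern: one or more of a non-digit (captured as 'tail').
`findall` collects group 1 from the one match (1 total).

['r_g']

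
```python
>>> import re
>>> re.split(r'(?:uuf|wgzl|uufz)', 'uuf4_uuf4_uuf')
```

Matches to split on: at [0:3] → 'uuf'; at [5:8] → 'uuf'; at [10:13] → 'uuf'.
Splitting on the pattern gives 4 pieces.

['', '4_', '4_', '']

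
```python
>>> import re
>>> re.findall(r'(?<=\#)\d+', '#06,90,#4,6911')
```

Because the assertion is zero-width, the text it checks is not consumed and won't appear in the result.
Walking the string: at [1:3] → '06'; at [8:9] → '4'.
`findall` yields the raw match text (2 of them) because the pattern has no groups.

['06', '4']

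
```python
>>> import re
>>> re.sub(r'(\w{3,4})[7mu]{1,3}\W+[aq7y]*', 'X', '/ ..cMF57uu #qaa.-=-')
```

'/ ..X.-=-'

The pattern matches 3 to 4 of a word character (captured); then 1 to 3 of one of [7mu]; then one or more of a non-word character, then zero or more of one of [aq7y].
Matches: at [4:16] → 'cMF57uu #qaa'.
Every occurrence is swapped for 'X'.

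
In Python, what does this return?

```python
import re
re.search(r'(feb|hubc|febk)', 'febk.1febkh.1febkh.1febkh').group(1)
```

'feb'

`|` is ordered: at each position the engine commits to the first alternative that works.
Unlike `match`, `search` isn't anchored — it looks for the pattern anywhere in the string.
The match spans [0:3] → 'feb'.
Captured: group 1 = 'feb'.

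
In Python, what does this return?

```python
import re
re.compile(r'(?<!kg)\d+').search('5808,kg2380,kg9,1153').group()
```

The negative lookaround is zero-width — it rules out positions where the adjacent text would match, without consuming anything.
`re.search` tries every starting position until one works.
The match spans [0:4] → '5808'.

'5808'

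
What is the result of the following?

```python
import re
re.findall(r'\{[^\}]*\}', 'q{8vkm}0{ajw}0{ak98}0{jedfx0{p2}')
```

With no groups in the pattern, `findall` gives back each whole match — 4 here.

['{8vkm}', '{ajw}', '{ak98}', '{jedfx0{p2}']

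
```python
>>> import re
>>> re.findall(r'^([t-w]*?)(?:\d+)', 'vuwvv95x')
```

['vuwvv']

This matches anchored at the start of the string; then zero or more of a character in [t-w] (lazy) (captured); then one or more of a digit (non-capturing group).
Walking the string: at [0:7] match 'vuwvv95', group 1 = 'vuwvv'.
One capturing group, so `findall` returns just the captured substring from the one match — 1 in all.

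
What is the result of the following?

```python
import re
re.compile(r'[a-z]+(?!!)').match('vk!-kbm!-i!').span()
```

(0, 1)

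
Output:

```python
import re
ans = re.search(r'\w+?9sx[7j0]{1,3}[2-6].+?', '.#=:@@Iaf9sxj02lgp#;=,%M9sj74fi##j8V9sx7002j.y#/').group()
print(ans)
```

Iaf9sxj02l

With the lazy modifier that quantifier settles for the fewest repetitions that let the rest of the pattern succeed (the atoms after it are unaffected and can still be greedy).
The match spans [6:16] → 'Iaf9sxj02l'.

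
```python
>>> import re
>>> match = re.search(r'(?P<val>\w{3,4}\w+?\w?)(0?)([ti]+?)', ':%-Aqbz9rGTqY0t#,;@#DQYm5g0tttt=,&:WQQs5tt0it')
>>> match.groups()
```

This matches 3 to 4 of a word character, then one or more of a word character (lazy), then optionally a word character (captured as 'val'); then optionally a literal '0' (captured); then one or more of one of [ti] (lazy) (captured).
Unlike `match`, `search` isn't anchored — it looks for the pattern anywhere in the string.
The match spans [3:15] → 'Aqbz9rGTqY0t'.
Captured: group 1 = 'Aqbz9rGTqY', group 2 = '0', group 3 = 't'.

('Aqbz9rGTqY', '0', 't')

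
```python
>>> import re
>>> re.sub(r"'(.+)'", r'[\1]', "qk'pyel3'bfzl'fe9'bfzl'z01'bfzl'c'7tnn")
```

The replacement refers to a captured group, so each match is rewritten using its own captured text.

"qk[pyel3'bfzl'fe9'bfzl'z01'bfzl'c]7tnn"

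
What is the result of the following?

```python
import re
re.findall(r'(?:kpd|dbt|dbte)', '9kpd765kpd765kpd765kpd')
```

['kpd', 'kpd', 'kpd', 'kpd']

No capturing groups, so `findall` returns the 4 full match strings.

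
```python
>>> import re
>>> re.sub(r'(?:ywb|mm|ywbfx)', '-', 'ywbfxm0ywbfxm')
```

'-fxm0-fxm'

Alternation isn't longest-match — the leftmost alternative that fits at this position is chosen.
Each match is replaced by '-'.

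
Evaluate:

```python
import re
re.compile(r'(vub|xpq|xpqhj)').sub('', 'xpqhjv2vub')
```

Alternation isn't longest-match — the leftmost alternative that fits at this position is chosen.
Matches: at [0:3] → 'xpq'; at [7:10] → 'vub'.
Every occurrence is swapped for ''.

'hjv2'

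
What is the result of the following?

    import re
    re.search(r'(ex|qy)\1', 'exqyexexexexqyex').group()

'exex'

A backreference is literal: `\1` must see the identical characters the first group matched.
`re.search` scans for the first position where the pattern succeeds.
The match spans [4:8] → 'exex'.
Captured: group 1 = 'ex'.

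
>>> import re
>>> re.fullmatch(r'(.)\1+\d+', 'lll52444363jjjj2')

None

A backreference is literal: `\1` must see the identical characters the first group matched.
`fullmatch` succeeds only if the pattern covers the string from start to end.
Here the pattern can't cover the whole string, so the call returns None.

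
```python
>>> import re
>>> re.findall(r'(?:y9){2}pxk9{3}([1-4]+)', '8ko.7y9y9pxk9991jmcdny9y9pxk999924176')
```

['1']

Pattern: the literal 'y9' repeated 2 times, then the literal 'pxk', then exactly 3 of a literal '9'; then one or more of a character in [1-4] (captured).
Matches: at [5:16] match 'y9y9pxk9991', group 1 = '1'.
One capturing group, so `findall` returns just the captured substring from the one match — 1 in all.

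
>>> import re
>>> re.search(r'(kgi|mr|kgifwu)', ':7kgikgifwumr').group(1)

The match spans [2:5] → 'kgi'.
Captured: group 1 = 'kgi'.

'kgi'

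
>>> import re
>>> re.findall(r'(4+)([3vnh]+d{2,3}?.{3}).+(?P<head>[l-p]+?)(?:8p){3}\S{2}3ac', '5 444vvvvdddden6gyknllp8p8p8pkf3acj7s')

[('444', 'vvvvdddde', 'p')]

A `+?`/`*?`/`{m,n}?` starts at its minimum and grows only as far as needed for what follows to match.
`findall` packs the 3 group values into a tuple for every match.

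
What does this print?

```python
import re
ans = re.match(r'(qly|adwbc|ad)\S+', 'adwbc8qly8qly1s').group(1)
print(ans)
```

`|` is ordered: at each position the engine commits to the first alternative that works.
`re.match` only tries the pattern at the start of the string.
The match spans [0:15] → 'adwbc8qly8qly1s'.
Captured: group 1 = 'adwbc'.

adwbc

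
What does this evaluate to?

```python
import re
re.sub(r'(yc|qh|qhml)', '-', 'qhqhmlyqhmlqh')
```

`|` is ordered: at each position the engine commits to the first alternative that works.
Every occurrence is swapped for '-'.

'--mly-ml-'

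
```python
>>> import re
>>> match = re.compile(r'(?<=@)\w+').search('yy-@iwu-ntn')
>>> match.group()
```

'iwu'

Because the assertion is zero-width, the text it checks is not consumed and won't appear in the result.
`search` walks the string left to right and returns the first match it finds.
The match spans [4:7] → 'iwu'.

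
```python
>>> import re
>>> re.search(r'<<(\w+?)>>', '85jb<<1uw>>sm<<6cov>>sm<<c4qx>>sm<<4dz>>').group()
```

'<<1uw>>'

Unlike `match`, `search` isn't anchored — it looks for the pattern anywhere in the string.
The match spans [4:11] → '<<1uw>>'.
Captured: group 1 = '1uw'.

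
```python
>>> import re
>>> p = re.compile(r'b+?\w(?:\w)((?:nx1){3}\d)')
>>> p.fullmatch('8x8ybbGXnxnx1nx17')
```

None

`re.fullmatch` requires the pattern to consume the entire string.
Here the string isn't matched end-to-end, so the call returns None.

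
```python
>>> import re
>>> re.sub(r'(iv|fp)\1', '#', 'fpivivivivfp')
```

A backreference is literal: `\1` must see the identical characters the first group matched.
Each match is replaced by '#'.

'fp##fp'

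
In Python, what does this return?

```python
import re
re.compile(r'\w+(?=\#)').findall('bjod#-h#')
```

['bjod', 'h']

The positive lookaround only admits positions where the adjacent text matches; those characters stay outside the span.
Scanning left to right: at [0:4] → 'bjod'; at [6:7] → 'h'.
`findall` yields the raw match text (2 of them) because the pattern has no groups.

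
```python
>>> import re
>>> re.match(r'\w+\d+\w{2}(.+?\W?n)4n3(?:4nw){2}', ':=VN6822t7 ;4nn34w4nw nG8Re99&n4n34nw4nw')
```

This matches one or more of a word character, then one or more of a digit, then exactly 2 of a word character; then one or more of any character (lazy), then optionally a non-word character, then the literal 'n' (captured); then the literal '4n3', then the literal '4nw' repeated 2 times.
With `match`, the pattern is implicitly anchored at the beginning.
Here the pattern fails at index 0, so the call returns None.

None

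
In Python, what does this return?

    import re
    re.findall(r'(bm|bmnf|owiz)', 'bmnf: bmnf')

['bm', 'bm']

`|` is ordered: at each position the engine commits to the first alternative that works.
Scanning left to right: at [0:2] match 'bm', group 1 = 'bm'; at [6:8] match 'bm', group 1 = 'bm'.
With a single group, `findall` returns only what that group captured — 2 items.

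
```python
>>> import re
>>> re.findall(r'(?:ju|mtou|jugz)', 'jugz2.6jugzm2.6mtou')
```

['ju', 'ju', 'mtou']

`|` is ordered: at each position the engine commits to the first alternative that works.
Walking the string: at [0:2] → 'ju'; at [7:9] → 'ju'; at [15:19] → 'mtou'.
No capturing groups, so `findall` returns the 3 full match strings.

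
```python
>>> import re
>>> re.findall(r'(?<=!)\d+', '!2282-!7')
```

['2282', '7']

Because the assertion is zero-width, the text it checks is not consumed and won't appear in the result.
Walking the string: at [1:5] → '2282'; at [7:8] → '7'.
No capturing groups, so `findall` returns the 2 full match strings.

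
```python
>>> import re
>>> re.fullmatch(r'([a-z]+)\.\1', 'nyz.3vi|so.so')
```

None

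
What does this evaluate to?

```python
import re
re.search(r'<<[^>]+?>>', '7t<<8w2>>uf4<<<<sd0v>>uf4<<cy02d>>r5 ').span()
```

(2, 9)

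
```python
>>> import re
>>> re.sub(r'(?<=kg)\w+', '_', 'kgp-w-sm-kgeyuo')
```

'kg_-w-sm-kg_'

The lookaround is zero-width — it requires the adjacent text to match without consuming it, so the asserted text isn't part of the match.
Matches: at [2:3] → 'p'; at [11:15] → 'eyuo'.
Every occurrence is swapped for '_'.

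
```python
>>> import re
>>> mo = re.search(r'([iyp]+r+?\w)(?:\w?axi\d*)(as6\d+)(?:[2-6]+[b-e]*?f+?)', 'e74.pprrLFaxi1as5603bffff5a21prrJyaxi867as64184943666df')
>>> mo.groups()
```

('prrJ', 'as6418494366')

The pattern matches one or more of one of [iyp], then one or more of the literal 'r' (lazy), then a word character (captured); then optionally a word character, then the literal 'axi', then zero or more of a digit (non-capturing group); then the literal 'as6', then one or more of a digit (captured); then one or more of a character in [2-6], then zero or more of a character in [b-e] (lazy), then one or more of the literal 'f' (lazy) (non-capturing group).
`re.search` tries every starting position until one works.
The match spans [29:55] → 'prrJyaxi867as64184943666df'.
Captured: group 1 = 'prrJ', group 2 = 'as6418494366'.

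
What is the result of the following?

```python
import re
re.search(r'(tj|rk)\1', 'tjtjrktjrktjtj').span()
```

A backreference is literal: `\1` must see the identical characters the first group matched.
The match spans [0:4] → 'tjtj'.

(0, 4)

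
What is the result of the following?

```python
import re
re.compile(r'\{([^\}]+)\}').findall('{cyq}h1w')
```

`findall` collects group 1 from the one match (1 total).

['cyq']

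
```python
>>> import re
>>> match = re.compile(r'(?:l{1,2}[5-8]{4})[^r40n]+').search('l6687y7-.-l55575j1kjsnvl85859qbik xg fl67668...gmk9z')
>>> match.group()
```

Pattern: 1 to 2 of the literal 'l', then exactly 4 of a character in [5-8] (non-capturing group); then one or more of any character except [r40n].
`re.search` tries every starting position until one works.
The match spans [0:21] → 'l6687y7-.-l55575j1kjs'.

'l6687y7-.-l55575j1kjs'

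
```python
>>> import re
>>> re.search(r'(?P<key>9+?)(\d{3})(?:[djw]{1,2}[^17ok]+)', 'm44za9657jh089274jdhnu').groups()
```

The match spans [5:15] → '9657jh0892'.
Captured: group 1 = '9', group 2 = '657'.

('9', '657')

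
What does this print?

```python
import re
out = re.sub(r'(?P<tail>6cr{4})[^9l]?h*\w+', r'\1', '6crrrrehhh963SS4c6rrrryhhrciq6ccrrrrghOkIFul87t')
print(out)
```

6crrrr

Pattern: the literal '6c', then exactly 4 of the literal 'r' (captured as 'tail'); then optionally any character except [9l], then zero or more of the literal 'h', then one or more of a word character.
Matches: at [0:47] → '6crrrrehhh963SS4c6rrrryhhrciq6ccrrrrghOkIFul87t'.
`\1` in the replacement pulls in group 1's text for each match.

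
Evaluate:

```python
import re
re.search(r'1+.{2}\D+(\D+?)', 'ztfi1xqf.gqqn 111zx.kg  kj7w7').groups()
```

(' ',)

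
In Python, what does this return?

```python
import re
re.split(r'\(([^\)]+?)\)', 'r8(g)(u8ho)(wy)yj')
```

Matches to split on: at [2:5] → '(g)'; at [5:11] → '(u8ho)'; at [11:15] → '(wy)'.
Because the pattern has a capturing group, `split` also inserts each captured text between the pieces.

['r8', 'g', '', 'u8ho', '', 'wy', 'yj']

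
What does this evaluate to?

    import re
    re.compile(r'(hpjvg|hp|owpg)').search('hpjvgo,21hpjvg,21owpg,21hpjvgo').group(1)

'hpjvg'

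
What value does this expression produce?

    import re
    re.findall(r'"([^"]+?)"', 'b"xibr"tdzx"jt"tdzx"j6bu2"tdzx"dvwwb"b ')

['xibr', 'jt', 'j6bu2', 'dvwwb']

With a single group, `findall` returns only what that group captured — 4 items.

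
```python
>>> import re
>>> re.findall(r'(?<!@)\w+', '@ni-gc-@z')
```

['i', 'gc']

The negative lookahead/lookbehind blocks any match where the forbidden context is present.
`findall` yields the raw match text (2 of them) because the pattern has no groups.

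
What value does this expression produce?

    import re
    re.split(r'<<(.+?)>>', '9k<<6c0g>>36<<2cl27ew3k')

Matches to split on: at [2:10] → '<<6c0g>>'.
Because the pattern has a capturing group, `split` also inserts each captured text between the pieces.

['9k', '6c0g', '36<<2cl27ew3k']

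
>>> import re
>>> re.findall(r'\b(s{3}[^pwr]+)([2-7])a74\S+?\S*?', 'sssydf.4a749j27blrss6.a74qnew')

Pattern: a word boundary (`\b`, zero-width); then exactly 3 of the literal 's', then one or more of any character except [pwr] (captured); then a character in [2-7] (captured); then the literal 'a74', then one or more of a non-whitespace character (lazy), then zero or more of a non-whitespace character (lazy).
Multiple groups make `findall` return tuples — one 2-tuple for the one match.

[('sssydf.', '4')]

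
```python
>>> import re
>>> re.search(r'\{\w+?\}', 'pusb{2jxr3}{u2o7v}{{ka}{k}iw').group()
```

'{2jxr3}'

The match spans [4:11] → '{2jxr3}'.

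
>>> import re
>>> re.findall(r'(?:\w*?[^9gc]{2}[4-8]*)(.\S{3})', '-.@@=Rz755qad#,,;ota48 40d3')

['@@=R', 'qad#', ';ota', ' 40d']

Pattern: zero or more of a word character (lazy), then exactly 2 of any character except [9gc], then zero or more of a character in [4-8] (non-capturing group); then any character, then exactly 3 of a non-whitespace character (captured).
Scanning left to right: at [0:6] match '-.@@=R', group 1 = '@@=R'; at [6:14] match 'z755qad#', group 1 = 'qad#'; at [14:20] match ',,;ota', group 1 = ';ota'; at [20:26] match '48 40d', group 1 = ' 40d'.
One capturing group, so `findall` returns just the captured substring from each match — 4 in all.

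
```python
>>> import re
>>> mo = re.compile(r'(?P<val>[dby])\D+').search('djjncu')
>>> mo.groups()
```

('d',)

This matches one of [dby] (captured as 'val'); then one or more of a non-digit.
`re.search` scans for the first position where the pattern succeeds.
The match spans [0:6] → 'djjncu'.
Captured: group 1 = 'd'.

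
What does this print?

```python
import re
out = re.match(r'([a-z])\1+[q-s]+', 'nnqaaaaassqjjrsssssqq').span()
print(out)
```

(0, 3)

`\1` has to match the exact text group 1 already captured.
`re.match` only tries the pattern at the start of the string.
The match spans [0:3] → 'nnq'.
Captured: group 1 = 'n'.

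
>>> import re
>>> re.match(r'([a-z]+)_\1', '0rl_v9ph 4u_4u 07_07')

None

A backreference is literal: `\1` must see the identical characters the first group matched.
`re.match` only tries the pattern at the start of the string.
Here the pattern fails at index 0, so the call returns None.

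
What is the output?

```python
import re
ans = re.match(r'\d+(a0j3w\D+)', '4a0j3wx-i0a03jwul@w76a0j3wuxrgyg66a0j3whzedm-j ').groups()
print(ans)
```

('a0j3wx-i',)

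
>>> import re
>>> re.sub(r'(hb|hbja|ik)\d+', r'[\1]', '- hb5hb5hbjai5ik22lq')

'- [hb][hb]hbjai5[ik]lq'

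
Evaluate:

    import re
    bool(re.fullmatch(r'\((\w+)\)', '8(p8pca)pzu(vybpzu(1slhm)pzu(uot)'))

`fullmatch` succeeds only if the pattern covers the string from start to end.
Here the string isn't matched end-to-end, so the call returns None, and `bool(None)` is False.

False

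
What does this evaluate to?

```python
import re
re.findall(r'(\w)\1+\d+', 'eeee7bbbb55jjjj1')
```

After group 1 captures some text, `\1` only succeeds where that same text appears again.
Because there's exactly one group, `findall` drops the full match and keeps group 1 from each hit.

['e', 'b', 'j']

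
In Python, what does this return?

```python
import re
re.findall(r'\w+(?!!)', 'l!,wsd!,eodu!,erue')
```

Because the assertion is negative and zero-width, positions next to the forbidden text are skipped.
Scanning left to right: at [3:5] → 'ws'; at [8:11] → 'eod'; at [14:18] → 'erue'.
No capturing groups, so `findall` returns the 3 full match strings.

['ws', 'eod', 'erue']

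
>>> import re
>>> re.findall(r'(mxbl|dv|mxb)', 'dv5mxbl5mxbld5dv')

Branches in `(...|...)` are attempted left-to-right; the first branch that allows the whole pattern to succeed is taken.
Scanning left to right: at [0:2] match 'dv', group 1 = 'dv'; at [3:7] match 'mxbl', group 1 = 'mxbl'; at [8:12] match 'mxbl', group 1 = 'mxbl'; at [14:16] match 'dv', group 1 = 'dv'.
One capturing group, so `findall` returns just the captured substring from each match — 4 in all.

['dv', 'mxbl', 'mxbl', 'dv']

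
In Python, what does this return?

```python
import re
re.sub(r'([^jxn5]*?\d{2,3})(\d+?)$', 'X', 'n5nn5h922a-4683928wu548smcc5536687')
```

'n5nn5h922a-4683928wu5X'

Every occurrence is swapped for 'X'.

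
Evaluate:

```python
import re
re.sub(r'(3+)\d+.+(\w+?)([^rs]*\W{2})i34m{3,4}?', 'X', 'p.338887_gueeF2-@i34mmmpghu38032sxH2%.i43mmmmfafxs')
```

The pattern matches one or more of a literal '3' (captured); then one or more of a digit, then one or more of any character; then one or more of a word character (lazy) (captured); then zero or more of any character except [rs], then exactly 2 of a non-word character (captured); then the literal 'i34', then 3 to 4 of the literal 'm' (lazy).
Each match is replaced by 'X'.

'p.Xpghu38032sxH2%.i43mmmmfafxs'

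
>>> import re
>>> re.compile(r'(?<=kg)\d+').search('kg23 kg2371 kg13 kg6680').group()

'23'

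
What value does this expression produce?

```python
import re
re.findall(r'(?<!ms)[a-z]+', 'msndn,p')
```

['msndn', 'p']

The negative lookaround is zero-width — it rules out positions where the adjacent text would match, without consuming anything.
Scanning left to right: at [0:5] → 'msndn'; at [6:7] → 'p'.
Since nothing is captured, `findall` lists the 2 matched substrings directly.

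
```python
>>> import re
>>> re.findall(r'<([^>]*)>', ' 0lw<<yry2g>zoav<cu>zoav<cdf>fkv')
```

['<yry2g', 'cu', 'cdf']

Matches: at [4:12] match '<<yry2g>', group 1 = '<yry2g'; at [16:20] match '<cu>', group 1 = 'cu'; at [24:29] match '<cdf>', group 1 = 'cdf'.
`findall` collects group 1 from each match (3 total).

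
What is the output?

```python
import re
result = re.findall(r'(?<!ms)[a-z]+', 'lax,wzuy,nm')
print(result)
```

The negative lookaround is zero-width — it rules out positions where the adjacent text would match, without consuming anything.
Scanning left to right: at [0:3] → 'lax'; at [4:8] → 'wzuy'; at [9:11] → 'nm'.
With no groups in the pattern, `findall` gives back each whole match — 3 here.

['lax', 'wzuy', 'nm']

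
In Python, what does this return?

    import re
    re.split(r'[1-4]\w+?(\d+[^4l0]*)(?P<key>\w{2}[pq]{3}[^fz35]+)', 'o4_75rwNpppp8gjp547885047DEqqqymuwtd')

Because the quantifier is non-greedy, it stops expanding at the earliest point where the rest of the pattern can succeed.
Because the pattern has a capturing group, `split` also inserts each captured text between the pieces.

['o', '75rw', 'Npppp8gjp', '5', '885047', 'DEqqqymuwtd', '']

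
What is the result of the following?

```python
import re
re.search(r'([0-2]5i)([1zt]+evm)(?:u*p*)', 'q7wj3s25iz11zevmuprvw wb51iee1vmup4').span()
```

(6, 18)

This matches a character in [0-2], then the literal '5i' (captured); then one or more of one of [1zt], then the literal 'evm' (captured); then zero or more of the literal 'u', then zero or more of the literal 'p' (non-capturing group).
`search` walks the string left to right and returns the first match it finds.
The match spans [6:18] → '25iz11zevmup'.
Captured: group 1 = '25i', group 2 = 'z11zevm'.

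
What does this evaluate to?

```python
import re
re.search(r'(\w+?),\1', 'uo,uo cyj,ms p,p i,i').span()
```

(0, 5)

A backreference is literal: `\1` must see the identical characters the first group matched.
Unlike `match`, `search` isn't anchored — it looks for the pattern anywhere in the string.
The match spans [0:5] → 'uo,uo'.
Captured: group 1 = 'uo'.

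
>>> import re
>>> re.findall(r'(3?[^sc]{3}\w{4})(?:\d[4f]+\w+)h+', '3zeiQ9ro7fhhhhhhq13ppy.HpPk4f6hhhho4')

['3zeiQ9ro', 'py.HpPk']

The pattern matches optionally the literal '3', then exactly 3 of any character except [sc], then exactly 4 of a word character (captured); then a digit, then one or more of one of [4f], then one or more of a word character (non-capturing group); then one or more of a literal 'h'.
Scanning left to right: at [0:16] match '3zeiQ9ro7fhhhhhh', group 1 = '3zeiQ9ro'; at [20:34] match 'py.HpPk4f6hhhh', group 1 = 'py.HpPk'.
`findall` collects group 1 from each match (2 total).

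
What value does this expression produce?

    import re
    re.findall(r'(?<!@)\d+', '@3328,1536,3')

The negative lookaround is zero-width — it rules out positions where the adjacent text would match, without consuming anything.
Walking the string: at [2:5] → '328'; at [6:10] → '1536'; at [11:12] → '3'.
Since nothing is captured, `findall` lists the 3 matched substrings directly.

['328', '1536', '3']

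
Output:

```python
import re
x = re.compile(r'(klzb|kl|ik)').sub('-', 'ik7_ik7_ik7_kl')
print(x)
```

Every occurrence is swapped for '-'.

-7_-7_-7_-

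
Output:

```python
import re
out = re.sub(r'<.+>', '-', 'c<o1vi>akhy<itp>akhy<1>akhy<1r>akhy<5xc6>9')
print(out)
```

`sub` substitutes '-' at each match site.

c-9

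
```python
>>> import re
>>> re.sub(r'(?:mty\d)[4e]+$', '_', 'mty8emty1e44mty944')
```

'mty8emty1e44_'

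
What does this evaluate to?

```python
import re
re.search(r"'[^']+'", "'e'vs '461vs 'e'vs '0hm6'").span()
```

The match spans [0:3] → "'e'".

(0, 3)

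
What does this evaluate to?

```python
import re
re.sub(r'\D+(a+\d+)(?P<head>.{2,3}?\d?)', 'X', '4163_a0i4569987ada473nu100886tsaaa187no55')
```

This matches one or more of a non-digit; then one or more of the literal 'a', then one or more of a digit (captured); then 2 to 3 of any character (lazy), then optionally a digit (captured as 'head').
A non-greedy quantifier consumes as few characters as it can — just enough that the remainder of the pattern still matches from where it stops; whatever follows it matches normally.
Matches: at [4:10] → '_a0i45'; at [15:24] → 'ada473nu1'; at [29:40] → 'tsaaa187no5'.
Each match is replaced by 'X'.

'4163X69987X00886X5'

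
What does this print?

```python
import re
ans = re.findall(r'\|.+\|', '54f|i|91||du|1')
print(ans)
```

Matches: at [3:13] → '|i|91||du|'.
Since nothing is captured, `findall` lists the 1 matched substring directly.

['|i|91||du|']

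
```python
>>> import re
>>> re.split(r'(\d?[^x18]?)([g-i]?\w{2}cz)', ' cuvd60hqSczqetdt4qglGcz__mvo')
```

[' cuvd', '60', 'hqScz', 'qetdt', '4q', 'glGcz', '__mvo']

The pattern matches optionally a digit, then optionally any character except [x18] (captured); then optionally a character in [g-i], then exactly 2 of a word character, then the literal 'cz' (captured).
Matches to split on: at [5:12] → '60hqScz'; at [17:24] → '4qglGcz'.
Because the pattern has a capturing group, `split` also inserts each captured text between the pieces.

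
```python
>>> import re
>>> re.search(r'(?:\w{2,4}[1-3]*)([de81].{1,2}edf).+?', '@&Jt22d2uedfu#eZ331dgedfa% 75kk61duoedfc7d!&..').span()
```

Pattern: 2 to 4 of a word character, then zero or more of a character in [1-3] (non-capturing group); then one of [de81], then 1 to 2 of any character, then the literal 'edf' (captured); then one or more of any character (lazy).
`search` walks the string left to right and returns the first match it finds.
The match spans [2:13] → 'Jt22d2uedfu'.
Captured: group 1 = 'd2uedf'.

(2, 13)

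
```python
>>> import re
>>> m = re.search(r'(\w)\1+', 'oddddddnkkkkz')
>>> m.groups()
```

('d',)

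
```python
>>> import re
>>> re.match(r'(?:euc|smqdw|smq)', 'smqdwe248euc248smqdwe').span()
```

(0, 5)

`|` is ordered: at each position the engine commits to the first alternative that works.
With `match`, the pattern is implicitly anchored at the beginning.
The match spans [0:5] → 'smqdw'.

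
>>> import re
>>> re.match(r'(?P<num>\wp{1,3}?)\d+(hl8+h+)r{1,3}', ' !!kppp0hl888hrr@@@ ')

`re.match` only tries the pattern at the start of the string.
Here the pattern fails at index 0, so the call returns None.

None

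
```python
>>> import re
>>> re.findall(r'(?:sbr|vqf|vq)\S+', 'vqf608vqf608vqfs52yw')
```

Matches: at [0:20] → 'vqf608vqf608vqfs52yw'.
With no groups in the pattern, `findall` gives back each whole match — 1 here.

['vqf608vqf608vqfs52yw']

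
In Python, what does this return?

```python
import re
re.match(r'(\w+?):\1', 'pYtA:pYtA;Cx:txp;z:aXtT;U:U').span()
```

`re.match` won't scan ahead — the pattern has to work from the very first character.
The match spans [0:9] → 'pYtA:pYtA'.

(0, 9)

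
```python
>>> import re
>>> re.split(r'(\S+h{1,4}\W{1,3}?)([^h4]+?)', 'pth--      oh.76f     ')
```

['', 'pth-', '-', '      ', 'oh.', '7', '6f     ']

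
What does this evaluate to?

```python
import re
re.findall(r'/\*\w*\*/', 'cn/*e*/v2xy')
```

['/*e*/']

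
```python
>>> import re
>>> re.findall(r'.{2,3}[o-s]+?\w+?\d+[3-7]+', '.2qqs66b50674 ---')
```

['.2qqs66']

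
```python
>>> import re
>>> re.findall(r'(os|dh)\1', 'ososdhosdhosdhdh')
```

A backreference is literal: `\1` must see the identical characters the first group matched.
Walking the string: at [0:4] match 'osos', group 1 = 'os'; at [12:16] match 'dhdh', group 1 = 'dh'.
`findall` collects group 1 from each match (2 total).

['os', 'dh']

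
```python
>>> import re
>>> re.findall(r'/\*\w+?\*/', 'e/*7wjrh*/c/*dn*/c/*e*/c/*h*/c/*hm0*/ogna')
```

['/*7wjrh*/', '/*dn*/', '/*e*/', '/*h*/', '/*hm0*/']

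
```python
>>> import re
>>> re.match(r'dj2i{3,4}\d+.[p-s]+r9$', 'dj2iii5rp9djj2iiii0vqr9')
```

With `match`, the pattern is implicitly anchored at the beginning.
Here the pattern fails at index 0, so the call returns None.

None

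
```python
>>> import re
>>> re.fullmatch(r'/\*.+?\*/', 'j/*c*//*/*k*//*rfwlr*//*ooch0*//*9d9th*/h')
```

`re.fullmatch` requires the pattern to consume the entire string.
Here there's no way to consume every character, so the call returns None.

None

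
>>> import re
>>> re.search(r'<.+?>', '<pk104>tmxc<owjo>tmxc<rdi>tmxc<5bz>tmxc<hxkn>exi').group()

'<pk104>'

Unlike `match`, `search` isn't anchored — it looks for the pattern anywhere in the string.
The match spans [0:7] → '<pk104>'.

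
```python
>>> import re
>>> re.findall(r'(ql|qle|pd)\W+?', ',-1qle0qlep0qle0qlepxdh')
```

[]

One capturing group, so `findall` returns just the captured substring from each match — 0 in all.
Nothing in the string satisfies the pattern, so the list is empty.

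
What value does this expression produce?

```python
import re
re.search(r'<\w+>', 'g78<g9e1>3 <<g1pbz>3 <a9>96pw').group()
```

'<g9e1>'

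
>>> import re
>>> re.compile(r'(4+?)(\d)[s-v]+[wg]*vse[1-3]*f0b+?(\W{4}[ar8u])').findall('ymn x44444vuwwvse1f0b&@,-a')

`findall` packs the 3 group values into a tuple for every match.

[('4444', '4', '&@,-a')]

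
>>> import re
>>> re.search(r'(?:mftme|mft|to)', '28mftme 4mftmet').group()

'mftme'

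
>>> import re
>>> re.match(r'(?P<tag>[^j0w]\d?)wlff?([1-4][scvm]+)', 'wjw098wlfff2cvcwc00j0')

None

The pattern matches any character except [j0w], then optionally a digit (captured as 'tag'); then the literal 'wlf', then optionally a literal 'f'; then a character in [1-4], then one or more of one of [scvm] (captured).
`match` is anchored at position 0; if the pattern doesn't fit there, it returns None.
Here position 0 doesn't satisfy it, so the call returns None.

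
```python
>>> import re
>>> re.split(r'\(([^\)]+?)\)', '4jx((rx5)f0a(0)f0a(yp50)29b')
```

['4jx', '(rx5', 'f0a', '0', 'f0a', 'yp50', '29b']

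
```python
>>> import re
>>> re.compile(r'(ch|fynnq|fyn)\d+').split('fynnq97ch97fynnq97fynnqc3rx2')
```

['', 'fynnq', '', 'ch', '', 'fynnq', 'fynnqc3rx2']

Matches to split on: at [0:7] → 'fynnq97'; at [7:11] → 'ch97'; at [11:18] → 'fynnq97'.
The group in the pattern means `split` returns the separators' captures alongside the pieces.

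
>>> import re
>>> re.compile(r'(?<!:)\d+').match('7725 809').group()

'7725'

`re.match` won't scan ahead — the pattern has to work from the very first character.
The match spans [0:4] → '7725'.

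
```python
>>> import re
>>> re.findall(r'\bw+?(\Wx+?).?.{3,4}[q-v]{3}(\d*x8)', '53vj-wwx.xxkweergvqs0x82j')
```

[]

This matches a word boundary (`\b`, zero-width); then one or more of a literal 'w' (lazy); then a non-word character, then one or more of the literal 'x' (lazy) (captured); then optionally any character; then 3 to 4 of any character, then exactly 3 of a character in [q-v]; then zero or more of a digit, then the literal 'x8' (captured).
With 2 capturing groups, `findall` returns a 2-tuple per match.
Nothing in the string satisfies the pattern, so the list is empty.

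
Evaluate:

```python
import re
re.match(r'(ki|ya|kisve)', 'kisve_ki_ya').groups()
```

('ki',)

The regex engine tests alternatives in the order written; an earlier branch that matches wins even if a later one would match more.
With `match`, the pattern is implicitly anchored at the beginning.
The match spans [0:2] → 'ki'.
Captured: group 1 = 'ki'.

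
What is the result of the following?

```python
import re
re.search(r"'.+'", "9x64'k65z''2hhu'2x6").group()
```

`re.search` tries every starting position until one works.
The match spans [4:16] → "'k65z''2hhu'".

"'k65z''2hhu'"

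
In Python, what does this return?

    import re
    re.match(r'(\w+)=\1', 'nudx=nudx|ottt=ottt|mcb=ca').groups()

The match spans [0:9] → 'nudx=nudx'.
Captured: group 1 = 'nudx'.

('nudx',)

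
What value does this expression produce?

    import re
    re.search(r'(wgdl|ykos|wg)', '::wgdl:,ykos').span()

(2, 6)

Alternation isn't longest-match — the leftmost alternative that fits at this position is chosen.
The match spans [2:6] → 'wgdl'.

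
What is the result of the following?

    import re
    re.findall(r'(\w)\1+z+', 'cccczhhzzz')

['c', 'h']

`\1` has to match the exact text group 1 already captured.
Walking the string: at [0:5] match 'ccccz', group 1 = 'c'; at [5:10] match 'hhzzz', group 1 = 'h'.
One capturing group, so `findall` returns just the captured substring from each match — 2 in all.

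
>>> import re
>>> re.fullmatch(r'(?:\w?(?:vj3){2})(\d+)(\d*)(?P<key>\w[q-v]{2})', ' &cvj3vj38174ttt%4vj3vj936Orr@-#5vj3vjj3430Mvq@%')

None

For `fullmatch`, every character of the input must be accounted for by the pattern.
Here the pattern can't cover the whole string, so the call returns None.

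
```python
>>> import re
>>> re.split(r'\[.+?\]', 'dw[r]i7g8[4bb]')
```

['dw', 'i7g8', '']

With the lazy modifier that quantifier settles for the fewest repetitions that let the rest of the pattern succeed (the atoms after it are unaffected and can still be greedy).
Matches to split on: at [2:5] → '[r]'; at [9:14] → '[4bb]'.
Splitting on the pattern gives 3 pieces.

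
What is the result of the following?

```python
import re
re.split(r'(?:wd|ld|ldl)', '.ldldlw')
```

['.', '', 'lw']

Branches in `(...|...)` are attempted left-to-right; the first branch that allows the whole pattern to succeed is taken.
Splitting on the pattern gives 3 pieces.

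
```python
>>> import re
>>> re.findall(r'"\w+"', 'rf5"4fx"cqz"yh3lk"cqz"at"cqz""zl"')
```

['"4fx"', '"yh3lk"', '"at"', '"zl"']

Scanning left to right: at [3:8] → '"4fx"'; at [11:18] → '"yh3lk"'; at [21:25] → '"at"'; at [29:33] → '"zl"'.
No capturing groups, so `findall` returns the 4 full match strings.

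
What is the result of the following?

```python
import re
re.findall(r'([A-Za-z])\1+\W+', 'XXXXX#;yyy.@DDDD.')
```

['X', 'y', 'D']

The backreference `\1` re-matches whatever the first group consumed, character for character.
Matches: at [0:7] match 'XXXXX#;', group 1 = 'X'; at [7:12] match 'yyy.@', group 1 = 'y'; at [12:17] match 'DDDD.', group 1 = 'D'.
Because there's exactly one group, `findall` drops the full match and keeps group 1 from each hit.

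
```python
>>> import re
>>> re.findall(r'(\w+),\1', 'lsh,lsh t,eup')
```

['lsh']

`\1` has to match the exact text group 1 already captured.
`findall` collects group 1 from the one match (1 total).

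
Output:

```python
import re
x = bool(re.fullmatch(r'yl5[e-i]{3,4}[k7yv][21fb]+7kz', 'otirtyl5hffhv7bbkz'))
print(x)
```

`re.fullmatch` is like wrapping the pattern in `^…$` (in single-line mode).
Here the pattern can't cover the whole string, so the call returns None, and `bool(None)` is False.

False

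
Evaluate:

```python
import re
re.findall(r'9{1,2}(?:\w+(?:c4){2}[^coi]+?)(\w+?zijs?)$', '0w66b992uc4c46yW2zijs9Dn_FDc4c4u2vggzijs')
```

Pattern: 1 to 2 of a literal '9'; then one or more of a word character, then the literal 'c4' repeated 2 times, then one or more of any character except [coi] (lazy) (non-capturing group); then one or more of a word character (lazy), then the literal 'zij', then optionally a literal 's' (captured); then anchored at the end.
A non-greedy quantifier consumes as few characters as it can — just enough that the remainder of the pattern still matches from where it stops; whatever follows it matches normally.
Scanning left to right: at [5:40] match '992uc4c46yW2zijs9Dn_FDc4c4u2vggzijs', group 1 = '2vggzijs'.
One capturing group, so `findall` returns just the captured substring from the one match — 1 in all.

['2vggzijs']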